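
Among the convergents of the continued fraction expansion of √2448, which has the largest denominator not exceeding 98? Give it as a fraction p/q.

2177/44

√2448 = [49; 2, 10, 2, 98, …] (period length 4).
Convergents:
  p_0/q_0 = 49/1
  p_1/q_1 = 99/2
  p_2/q_2 = 1039/21
  p_3/q_3 = 2177/44
  p_4/q_4 = 214385/4333
q_3 = 44 ≤ 98 < 4333 = q_4, so the answer is 2177/44.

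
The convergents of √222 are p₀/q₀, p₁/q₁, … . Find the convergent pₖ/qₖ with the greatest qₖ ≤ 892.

4455/299

√222 = [14; 1, 8, 1, 28, …] (period length 4).
Convergents:
  p_0/q_0 = 14/1
  p_1/q_1 = 15/1
  p_2/q_2 = 134/9
  p_3/q_3 = 149/10
  p_4/q_4 = 4306/289
  p_5/q_5 = 4455/299
  p_6/q_6 = 39946/2681
q_5 = 299 ≤ 892 < 2681 = q_6, so the answer is 4455/299.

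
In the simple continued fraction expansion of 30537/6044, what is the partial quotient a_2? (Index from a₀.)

15

30537 = 5·6044 + 317   →  a_0 = 5
6044 = 19·317 + 21   →  a_1 = 19
317 = 15·21 + 2   →  a_2 = 15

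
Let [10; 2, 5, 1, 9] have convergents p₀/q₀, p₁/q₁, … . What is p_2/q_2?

115/11

Using pₖ = aₖpₖ₋₁ + pₖ₋₂, qₖ = aₖqₖ₋₁ + qₖ₋₂ (with p₋₁=1, p₋₂=0, q₋₁=0, q₋₂=1):
  k=0: a=10, p=10, q=1
  k=1: a=2, p=21, q=2
  k=2: a=5, p=115, q=11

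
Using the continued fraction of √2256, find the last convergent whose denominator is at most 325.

8977/189

√2256 = [47; 2, 94, …] (period length 2).
Convergents:
  p_0/q_0 = 47/1
  p_1/q_1 = 95/2
  p_2/q_2 = 8977/189
  p_3/q_3 = 18049/380
q_2 = 189 ≤ 325 < 380 = q_3, so the answer is 8977/189.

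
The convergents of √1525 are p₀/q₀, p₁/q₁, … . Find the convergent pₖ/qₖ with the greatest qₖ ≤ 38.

√1525 = [39; 19, 1, 1, 19, 78, …] (period length 5).
Convergents:
  p_0/q_0 = 39/1
  p_1/q_1 = 742/19
  p_2/q_2 = 781/20
  p_3/q_3 = 1523/39
q_2 = 20 ≤ 38 < 39 = q_3, so the answer is 781/20.

781/20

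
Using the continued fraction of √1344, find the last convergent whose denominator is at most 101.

2053/56

√1344 = [36; 1, 1, 1, 17, 1, 1, 1, 72, …] (period length 8).
Convergents:
  p_0/q_0 = 36/1
  p_1/q_1 = 37/1
  p_2/q_2 = 73/2
  p_3/q_3 = 110/3
  p_4/q_4 = 1943/53
  p_5/q_5 = 2053/56
  p_6/q_6 = 3996/109
q_5 = 56 ≤ 101 < 109 = q_6, so the answer is 2053/56.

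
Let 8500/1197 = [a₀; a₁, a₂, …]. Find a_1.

8500 = 7·1197 + 121   →  a_0 = 7
1197 = 9·121 + 108   →  a_1 = 9

9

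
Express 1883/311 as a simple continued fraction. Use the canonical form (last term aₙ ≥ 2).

[6; 18, 3, 2, 2]

1883 = 6·311 + 17
311 = 18·17 + 5
17 = 3·5 + 2
5 = 2·2 + 1
2 = 2·1 + 0  (stop)
So 1883/311 = [6; 18, 3, 2, 2].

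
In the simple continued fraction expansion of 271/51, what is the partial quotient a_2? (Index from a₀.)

271 = 5·51 + 16   →  a_0 = 5
51 = 3·16 + 3   →  a_1 = 3
16 = 5·3 + 1   →  a_2 = 5

5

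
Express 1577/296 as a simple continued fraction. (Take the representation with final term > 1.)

1577 = 5*296 + 97
296 = 3*97 + 5
97 = 19*5 + 2
5 = 2*2 + 1
2 = 2*1 + 0  (stop)
So 1577/296 = [5; 3, 19, 2, 2].

[5; 3, 19, 2, 2]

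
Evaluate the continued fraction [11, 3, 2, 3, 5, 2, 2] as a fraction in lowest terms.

Fold from the inside: start with 2/1.
  2 + 1/2 = 5/2
  5 + 2/5 = 27/5
  3 + 5/27 = 86/27
  2 + 27/86 = 199/86
  3 + 86/199 = 683/199
  11 + 199/683 = 7712/683

7712/683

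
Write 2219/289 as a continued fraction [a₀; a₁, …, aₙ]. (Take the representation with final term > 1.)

2219 = 7×289 + 196
289 = 1×196 + 93
196 = 2×93 + 10
93 = 9×10 + 3
10 = 3×3 + 1
3 = 3×1 + 0  (stop)
So 2219/289 = [7; 1, 2, 9, 3, 3].

[7; 1, 2, 9, 3, 3]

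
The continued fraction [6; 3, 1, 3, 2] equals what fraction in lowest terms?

213/34

Using pₖ = aₖpₖ₋₁ + pₖ₋₂ and qₖ = aₖqₖ₋₁ + qₖ₋₂:
  k=0: a=6, p=6, q=1
  k=1: a=3, p=19, q=3
  k=2: a=1, p=25, q=4
  k=3: a=3, p=94, q=15
  k=4: a=2, p=213, q=34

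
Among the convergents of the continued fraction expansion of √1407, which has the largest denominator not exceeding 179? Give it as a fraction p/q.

3751/100

√1407 = [37; 1, 1, 24, 1, 1, 74, …] (period length 6).
Convergents:
  p_0/q_0 = 37/1
  p_1/q_1 = 38/1
  p_2/q_2 = 75/2
  p_3/q_3 = 1838/49
  p_4/q_4 = 1913/51
  p_5/q_5 = 3751/100
  p_6/q_6 = 279487/7451
q_5 = 100 ≤ 179 < 7451 = q_6, so the answer is 3751/100.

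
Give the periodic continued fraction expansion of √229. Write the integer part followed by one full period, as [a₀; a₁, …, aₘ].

a₀ = ⌊√229⌋ = 15.
With m₀=0, d₀=1 and mₖ₊₁ = dₖaₖ − mₖ, dₖ₊₁ = (n − mₖ₊₁²)/dₖ, aₖ₊₁ = ⌊(a₀+mₖ₊₁)/dₖ₊₁⌋:
  k=1: m=15, d=4, a=7
  k=2: m=13, d=15, a=1
  k=3: m=2, d=15, a=1
  k=4: m=13, d=4, a=7
  k=5: m=15, d=1, a=30
d=1 and a=2a₀=30 at k=5, so the next step gives (m, d) = (15, 4) again — its k=1 value — and the period has length 5.

[15; 7, 1, 1, 7, 30]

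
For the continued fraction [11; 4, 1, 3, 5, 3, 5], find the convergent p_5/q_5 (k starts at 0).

3576/319

Using pₖ = aₖpₖ₋₁ + pₖ₋₂, qₖ = aₖqₖ₋₁ + qₖ₋₂ (with p₋₁=1, p₋₂=0, q₋₁=0, q₋₂=1):
  k=0: a=11, p=11, q=1
  k=1: a=4, p=45, q=4
  k=2: a=1, p=56, q=5
  k=3: a=3, p=213, q=19
  k=4: a=5, p=1121, q=100
  k=5: a=3, p=3576, q=319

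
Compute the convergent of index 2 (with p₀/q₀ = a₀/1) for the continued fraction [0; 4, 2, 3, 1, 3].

Using pₖ = aₖpₖ₋₁ + pₖ₋₂, qₖ = aₖqₖ₋₁ + qₖ₋₂ (with p₋₁=1, p₋₂=0, q₋₁=0, q₋₂=1):
  k=0: a=0, p=0, q=1
  k=1: a=4, p=1, q=4
  k=2: a=2, p=2, q=9

2/9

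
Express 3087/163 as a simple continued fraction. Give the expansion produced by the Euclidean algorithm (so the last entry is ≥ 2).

3087 = 18*163 + 153
163 = 1*153 + 10
153 = 15*10 + 3
10 = 3*3 + 1
3 = 3*1 + 0  (stop)
So 3087/163 = [18; 1, 15, 3, 3].

[18; 1, 15, 3, 3]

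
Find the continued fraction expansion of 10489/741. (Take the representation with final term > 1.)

10489 = 14*741 + 115
741 = 6*115 + 51
115 = 2*51 + 13
51 = 3*13 + 12
13 = 1*12 + 1
12 = 12*1 + 0  (stop)
So 10489/741 = [14; 6, 2, 3, 1, 12].

[14; 6, 2, 3, 1, 12]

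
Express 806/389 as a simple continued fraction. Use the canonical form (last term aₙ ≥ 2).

806 = 2×389 + 28
389 = 13×28 + 25
28 = 1×25 + 3
25 = 8×3 + 1
3 = 3×1 + 0  (stop)
So 806/389 = [2; 13, 1, 8, 3].

[2; 13, 1, 8, 3]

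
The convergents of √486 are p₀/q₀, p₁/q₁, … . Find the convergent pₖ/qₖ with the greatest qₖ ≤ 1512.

√486 = [22; 22, 44, …] (period length 2).
Convergents:
  p_0/q_0 = 22/1
  p_1/q_1 = 485/22
  p_2/q_2 = 21362/969
  p_3/q_3 = 470449/21340
q_2 = 969 ≤ 1512 < 21340 = q_3, so the answer is 21362/969.

21362/969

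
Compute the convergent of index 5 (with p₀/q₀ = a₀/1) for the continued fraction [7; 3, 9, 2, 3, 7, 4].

Using pₖ = aₖpₖ₋₁ + pₖ₋₂, qₖ = aₖqₖ₋₁ + qₖ₋₂ (with p₋₁=1, p₋₂=0, q₋₁=0, q₋₂=1):
  k=0: a=7, p=7, q=1
  k=1: a=3, p=22, q=3
  k=2: a=9, p=205, q=28
  k=3: a=2, p=432, q=59
  k=4: a=3, p=1501, q=205
  k=5: a=7, p=10939, q=1494

10939/1494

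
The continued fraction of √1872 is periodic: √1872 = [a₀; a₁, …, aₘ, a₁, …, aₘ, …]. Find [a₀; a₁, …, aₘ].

[43; 3, 1, 3, 86]

a₀ = ⌊√1872⌋ = 43.
With m₀=0, d₀=1 and mₖ₊₁ = dₖaₖ − mₖ, dₖ₊₁ = (n − mₖ₊₁²)/dₖ, aₖ₊₁ = ⌊(a₀+mₖ₊₁)/dₖ₊₁⌋:
  k=1: m=43, d=23, a=3
  k=2: m=26, d=52, a=1
  k=3: m=26, d=23, a=3
  k=4: m=43, d=1, a=86
d=1 and a=2a₀=86 at k=4, so the next step gives (m, d) = (43, 23) again — its k=1 value — and the period has length 4.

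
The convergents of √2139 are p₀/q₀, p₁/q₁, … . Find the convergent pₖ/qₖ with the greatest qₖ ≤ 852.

√2139 = [46; 4, 92, …] (period length 2).
Convergents:
  p_0/q_0 = 46/1
  p_1/q_1 = 185/4
  p_2/q_2 = 17066/369
  p_3/q_3 = 68449/1480
q_2 = 369 ≤ 852 < 1480 = q_3, so the answer is 17066/369.

17066/369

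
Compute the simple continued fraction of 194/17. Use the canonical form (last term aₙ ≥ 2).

[11; 2, 2, 3]

194 = 11*17 + 7
17 = 2*7 + 3
7 = 2*3 + 1
3 = 3*1 + 0  (stop)
So 194/17 = [11; 2, 2, 3].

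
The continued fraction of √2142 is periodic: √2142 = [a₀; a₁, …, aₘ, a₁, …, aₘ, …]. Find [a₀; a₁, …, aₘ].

a₀ = ⌊√2142⌋ = 46.
With m₀=0, d₀=1 and mₖ₊₁ = dₖaₖ − mₖ, dₖ₊₁ = (n − mₖ₊₁²)/dₖ, aₖ₊₁ = ⌊(a₀+mₖ₊₁)/dₖ₊₁⌋:
  k=1: m=46, d=26, a=3
  k=2: m=32, d=43, a=1
  k=3: m=11, d=47, a=1
  k=4: m=36, d=18, a=4
  k=5: m=36, d=47, a=1
  k=6: m=11, d=43, a=1
  k=7: m=32, d=26, a=3
  k=8: m=46, d=1, a=92
d=1 and a=2a₀=92 at k=8, so the next step gives (m, d) = (46, 26) again — its k=1 value — and the period has length 8.

[46; 3, 1, 1, 4, 1, 1, 3, 92]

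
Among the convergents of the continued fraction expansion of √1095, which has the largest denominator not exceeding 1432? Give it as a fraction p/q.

24057/727

√1095 = [33; 11, 66, …] (period length 2).
Convergents:
  p_0/q_0 = 33/1
  p_1/q_1 = 364/11
  p_2/q_2 = 24057/727
  p_3/q_3 = 264991/8008
q_2 = 727 ≤ 1432 < 8008 = q_3, so the answer is 24057/727.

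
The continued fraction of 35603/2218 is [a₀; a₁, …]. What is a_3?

35603 = 16·2218 + 115   →  a_0 = 16
2218 = 19·115 + 33   →  a_1 = 19
115 = 3·33 + 16   →  a_2 = 3
33 = 2·16 + 1   →  a_3 = 2

2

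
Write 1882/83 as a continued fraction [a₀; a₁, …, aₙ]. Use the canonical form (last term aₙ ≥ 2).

1882 = 22×83 + 56
83 = 1×56 + 27
56 = 2×27 + 2
27 = 13×2 + 1
2 = 2×1 + 0  (stop)
So 1882/83 = [22; 1, 2, 13, 2].

[22; 1, 2, 13, 2]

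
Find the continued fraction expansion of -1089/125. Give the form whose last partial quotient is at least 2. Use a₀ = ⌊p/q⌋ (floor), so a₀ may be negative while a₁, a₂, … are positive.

[-9; 3, 2, 8, 2]

-1089 = -9*125 + 36
125 = 3*36 + 17
36 = 2*17 + 2
17 = 8*2 + 1
2 = 2*1 + 0  (stop)
So -1089/125 = [-9; 3, 2, 8, 2].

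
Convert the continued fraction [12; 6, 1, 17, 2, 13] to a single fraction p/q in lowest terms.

42091/3466

Fold from the inside: start with 13/1.
  2 + 1/13 = 27/13
  17 + 13/27 = 472/27
  1 + 27/472 = 499/472
  6 + 472/499 = 3466/499
  12 + 499/3466 = 42091/3466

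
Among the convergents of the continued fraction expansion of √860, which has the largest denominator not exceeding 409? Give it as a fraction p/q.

√860 = [29; 3, 14, 3, 58, …] (period length 4).
Convergents:
  p_0/q_0 = 29/1
  p_1/q_1 = 88/3
  p_2/q_2 = 1261/43
  p_3/q_3 = 3871/132
  p_4/q_4 = 225779/7699
q_3 = 132 ≤ 409 < 7699 = q_4, so the answer is 3871/132.

3871/132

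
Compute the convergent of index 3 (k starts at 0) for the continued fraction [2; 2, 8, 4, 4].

Using pₖ = aₖpₖ₋₁ + pₖ₋₂, qₖ = aₖqₖ₋₁ + qₖ₋₂ (with p₋₁=1, p₋₂=0, q₋₁=0, q₋₂=1):
  k=0: a=2, p=2, q=1
  k=1: a=2, p=5, q=2
  k=2: a=8, p=42, q=17
  k=3: a=4, p=173, q=70

173/70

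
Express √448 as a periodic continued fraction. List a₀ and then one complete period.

[21; 6, 42]

a₀ = ⌊√448⌋ = 21.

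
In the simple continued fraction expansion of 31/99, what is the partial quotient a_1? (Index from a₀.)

31 = 0·99 + 31   →  a_0 = 0
99 = 3·31 + 6   →  a_1 = 3

3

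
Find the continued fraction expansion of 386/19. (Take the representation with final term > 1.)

[20; 3, 6]

386 = 20*19 + 6
19 = 3*6 + 1
6 = 6*1 + 0  (stop)
So 386/19 = [20; 3, 6].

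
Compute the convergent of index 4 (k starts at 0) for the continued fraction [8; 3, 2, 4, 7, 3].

1857/224

Using pₖ = aₖpₖ₋₁ + pₖ₋₂, qₖ = aₖqₖ₋₁ + qₖ₋₂ (with p₋₁=1, p₋₂=0, q₋₁=0, q₋₂=1):
  k=0: a=8, p=8, q=1
  k=1: a=3, p=25, q=3
  k=2: a=2, p=58, q=7
  k=3: a=4, p=257, q=31
  k=4: a=7, p=1857, q=224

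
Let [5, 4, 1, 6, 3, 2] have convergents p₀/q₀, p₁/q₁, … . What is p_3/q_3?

177/34

Using pₖ = aₖpₖ₋₁ + pₖ₋₂, qₖ = aₖqₖ₋₁ + qₖ₋₂ (with p₋₁=1, p₋₂=0, q₋₁=0, q₋₂=1):
  k=0: a=5, p=5, q=1
  k=1: a=4, p=21, q=4
  k=2: a=1, p=26, q=5
  k=3: a=6, p=177, q=34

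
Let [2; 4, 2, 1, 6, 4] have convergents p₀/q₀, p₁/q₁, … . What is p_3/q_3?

Using pₖ = aₖpₖ₋₁ + pₖ₋₂, qₖ = aₖqₖ₋₁ + qₖ₋₂ (with p₋₁=1, p₋₂=0, q₋₁=0, q₋₂=1):
  k=0: a=2, p=2, q=1
  k=1: a=4, p=9, q=4
  k=2: a=2, p=20, q=9
  k=3: a=1, p=29, q=13

29/13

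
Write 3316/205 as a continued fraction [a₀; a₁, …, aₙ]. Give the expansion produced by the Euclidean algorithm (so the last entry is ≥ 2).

3316 = 16*205 + 36
205 = 5*36 + 25
36 = 1*25 + 11
25 = 2*11 + 3
11 = 3*3 + 2
3 = 1*2 + 1
2 = 2*1 + 0  (stop)
So 3316/205 = [16; 5, 1, 2, 3, 1, 2].

[16; 5, 1, 2, 3, 1, 2]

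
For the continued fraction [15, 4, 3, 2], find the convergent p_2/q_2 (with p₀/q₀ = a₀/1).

Using pₖ = aₖpₖ₋₁ + pₖ₋₂, qₖ = aₖqₖ₋₁ + qₖ₋₂ (with p₋₁=1, p₋₂=0, q₋₁=0, q₋₂=1):
  k=0: a=15, p=15, q=1
  k=1: a=4, p=61, q=4
  k=2: a=3, p=198, q=13

198/13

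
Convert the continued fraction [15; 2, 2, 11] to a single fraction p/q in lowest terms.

Fold from the inside: start with 11/1.
  2 + 1/11 = 23/11
  2 + 11/23 = 57/23
  15 + 23/57 = 878/57

878/57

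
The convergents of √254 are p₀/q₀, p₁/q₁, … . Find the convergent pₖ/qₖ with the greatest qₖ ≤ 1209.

8144/511

√254 = [15; 1, 14, 1, 30, …] (period length 4).
Convergents:
  p_0/q_0 = 15/1
  p_1/q_1 = 16/1
  p_2/q_2 = 239/15
  p_3/q_3 = 255/16
  p_4/q_4 = 7889/495
  p_5/q_5 = 8144/511
  p_6/q_6 = 121905/7649
q_5 = 511 ≤ 1209 < 7649 = q_6, so the answer is 8144/511.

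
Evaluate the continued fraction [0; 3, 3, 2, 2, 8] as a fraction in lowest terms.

Using pₖ = aₖpₖ₋₁ + pₖ₋₂ and qₖ = aₖqₖ₋₁ + qₖ₋₂:
  k=0: a=0, p=0, q=1
  k=1: a=3, p=1, q=3
  k=2: a=3, p=3, q=10
  k=3: a=2, p=7, q=23
  k=4: a=2, p=17, q=56
  k=5: a=8, p=143, q=471

143/471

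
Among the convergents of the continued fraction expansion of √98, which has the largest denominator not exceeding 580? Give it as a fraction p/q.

1970/199

√98 = [9; 1, 8, 1, 18, …] (period length 4).
Convergents:
  p_0/q_0 = 9/1
  p_1/q_1 = 10/1
  p_2/q_2 = 89/9
  p_3/q_3 = 99/10
  p_4/q_4 = 1871/189
  p_5/q_5 = 1970/199
  p_6/q_6 = 17631/1781
q_5 = 199 ≤ 580 < 1781 = q_6, so the answer is 1970/199.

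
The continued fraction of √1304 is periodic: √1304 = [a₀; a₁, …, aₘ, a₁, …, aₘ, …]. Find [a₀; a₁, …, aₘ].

a₀ = ⌊√1304⌋ = 36.
With m₀=0, d₀=1 and mₖ₊₁ = dₖaₖ − mₖ, dₖ₊₁ = (n − mₖ₊₁²)/dₖ, aₖ₊₁ = ⌊(a₀+mₖ₊₁)/dₖ₊₁⌋:
  k=1: m=36, d=8, a=9
  k=2: m=36, d=1, a=72
d=1 and a=2a₀=72 at k=2, so the next step gives (m, d) = (36, 8) again — its k=1 value — and the period has length 2.

[36; 9, 72]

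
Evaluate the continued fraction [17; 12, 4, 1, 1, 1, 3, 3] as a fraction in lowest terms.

Using pₖ = aₖpₖ₋₁ + pₖ₋₂ and qₖ = aₖqₖ₋₁ + qₖ₋₂:
  k=0: a=17, p=17, q=1
  k=1: a=12, p=205, q=12
  k=2: a=4, p=837, q=49
  k=3: a=1, p=1042, q=61
  k=4: a=1, p=1879, q=110
  k=5: a=1, p=2921, q=171
  k=6: a=3, p=10642, q=623
  k=7: a=3, p=34847, q=2040

34847/2040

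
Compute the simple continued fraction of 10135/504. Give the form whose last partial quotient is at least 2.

[20; 9, 6, 9]

10135 = 20×504 + 55
504 = 9×55 + 9
55 = 6×9 + 1
9 = 9×1 + 0  (stop)
So 10135/504 = [20; 9, 6, 9].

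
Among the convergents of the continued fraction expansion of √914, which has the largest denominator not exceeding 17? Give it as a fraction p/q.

393/13

√914 = [30; 4, 3, 3, 4, 60, …] (period length 5).
Convergents:
  p_0/q_0 = 30/1
  p_1/q_1 = 121/4
  p_2/q_2 = 393/13
  p_3/q_3 = 1300/43
q_2 = 13 ≤ 17 < 43 = q_3, so the answer is 393/13.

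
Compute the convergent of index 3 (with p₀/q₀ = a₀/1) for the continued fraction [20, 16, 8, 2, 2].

Using pₖ = aₖpₖ₋₁ + pₖ₋₂, qₖ = aₖqₖ₋₁ + qₖ₋₂ (with p₋₁=1, p₋₂=0, q₋₁=0, q₋₂=1):
  k=0: a=20, p=20, q=1
  k=1: a=16, p=321, q=16
  k=2: a=8, p=2588, q=129
  k=3: a=2, p=5497, q=274

5497/274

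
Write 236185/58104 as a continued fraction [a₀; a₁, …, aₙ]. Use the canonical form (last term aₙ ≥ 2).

[4; 15, 2, 2, 2, 18, 17]

236185 = 4·58104 + 3769
58104 = 15·3769 + 1569
3769 = 2·1569 + 631
1569 = 2·631 + 307
631 = 2·307 + 17
307 = 18·17 + 1
17 = 17·1 + 0  (stop)
So 236185/58104 = [4; 15, 2, 2, 2, 18, 17].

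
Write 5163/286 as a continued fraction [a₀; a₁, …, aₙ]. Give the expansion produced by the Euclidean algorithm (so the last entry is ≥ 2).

[18; 19, 15]

5163 = 18×286 + 15
286 = 19×15 + 1
15 = 15×1 + 0  (stop)
So 5163/286 = [18; 19, 15].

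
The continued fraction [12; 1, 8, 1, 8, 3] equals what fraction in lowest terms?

3573/277

Using pₖ = aₖpₖ₋₁ + pₖ₋₂ and qₖ = aₖqₖ₋₁ + qₖ₋₂:
  k=0: a=12, p=12, q=1
  k=1: a=1, p=13, q=1
  k=2: a=8, p=116, q=9
  k=3: a=1, p=129, q=10
  k=4: a=8, p=1148, q=89
  k=5: a=3, p=3573, q=277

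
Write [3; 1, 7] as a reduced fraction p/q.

Fold from the inside: start with 7/1.
  1 + 1/7 = 8/7
  3 + 7/8 = 31/8

31/8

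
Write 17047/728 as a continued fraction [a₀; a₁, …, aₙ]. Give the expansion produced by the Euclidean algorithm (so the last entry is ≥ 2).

17047 = 23*728 + 303
728 = 2*303 + 122
303 = 2*122 + 59
122 = 2*59 + 4
59 = 14*4 + 3
4 = 1*3 + 1
3 = 3*1 + 0  (stop)
So 17047/728 = [23; 2, 2, 2, 14, 1, 3].

[23; 2, 2, 2, 14, 1, 3]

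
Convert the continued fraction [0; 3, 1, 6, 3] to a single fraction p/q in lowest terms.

22/85

Fold from the inside: start with 3/1.
  6 + 1/3 = 19/3
  1 + 3/19 = 22/19
  3 + 19/22 = 85/22
  0 + 22/85 = 22/85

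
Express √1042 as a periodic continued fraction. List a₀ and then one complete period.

a₀ = ⌊√1042⌋ = 32.
With m₀=0, d₀=1 and mₖ₊₁ = dₖaₖ − mₖ, dₖ₊₁ = (n − mₖ₊₁²)/dₖ, aₖ₊₁ = ⌊(a₀+mₖ₊₁)/dₖ₊₁⌋:
  k=1: m=32, d=18, a=3
  k=2: m=22, d=31, a=1
  k=3: m=9, d=31, a=1
  k=4: m=22, d=18, a=3
  k=5: m=32, d=1, a=64
d=1 and a=2a₀=64 at k=5, so the next step gives (m, d) = (32, 18) again — its k=1 value — and the period has length 5.

[32; 3, 1, 1, 3, 64]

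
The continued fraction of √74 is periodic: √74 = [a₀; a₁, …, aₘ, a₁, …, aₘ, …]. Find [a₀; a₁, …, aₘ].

a₀ = ⌊√74⌋ = 8.
With m₀=0, d₀=1 and mₖ₊₁ = dₖaₖ − mₖ, dₖ₊₁ = (n − mₖ₊₁²)/dₖ, aₖ₊₁ = ⌊(a₀+mₖ₊₁)/dₖ₊₁⌋:
  k=1: m=8, d=10, a=1
  k=2: m=2, d=7, a=1
  k=3: m=5, d=7, a=1
  k=4: m=2, d=10, a=1
  k=5: m=8, d=1, a=16
d=1 and a=2a₀=16 at k=5, so the next step gives (m, d) = (8, 10) again — its k=1 value — and the period has length 5.

[8; 1, 1, 1, 1, 16]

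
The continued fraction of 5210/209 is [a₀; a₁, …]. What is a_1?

5210 = 24·209 + 194   →  a_0 = 24
209 = 1·194 + 15   →  a_1 = 1

1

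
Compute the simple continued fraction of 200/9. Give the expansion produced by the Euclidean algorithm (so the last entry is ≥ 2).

200 = 22·9 + 2
9 = 4·2 + 1
2 = 2·1 + 0  (stop)
So 200/9 = [22; 4, 2].

[22; 4, 2]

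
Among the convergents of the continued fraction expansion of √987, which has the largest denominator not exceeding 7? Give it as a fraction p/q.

√987 = [31; 2, 2, 2, 62, …] (period length 4).
Convergents:
  p_0/q_0 = 31/1
  p_1/q_1 = 63/2
  p_2/q_2 = 157/5
  p_3/q_3 = 377/12
q_2 = 5 ≤ 7 < 12 = q_3, so the answer is 157/5.

157/5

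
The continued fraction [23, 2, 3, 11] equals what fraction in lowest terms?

1851/79

Fold from the inside: start with 11/1.
  3 + 1/11 = 34/11
  2 + 11/34 = 79/34
  23 + 34/79 = 1851/79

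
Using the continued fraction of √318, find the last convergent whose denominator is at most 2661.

22897/1284

√318 = [17; 1, 4, 1, 34, …] (period length 4).
Convergents:
  p_0/q_0 = 17/1
  p_1/q_1 = 18/1
  p_2/q_2 = 89/5
  p_3/q_3 = 107/6
  p_4/q_4 = 3727/209
  p_5/q_5 = 3834/215
  p_6/q_6 = 19063/1069
  p_7/q_7 = 22897/1284
  p_8/q_8 = 797561/44725
q_7 = 1284 ≤ 2661 < 44725 = q_8, so the answer is 22897/1284.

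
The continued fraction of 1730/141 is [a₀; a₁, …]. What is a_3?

2

1730 = 12·141 + 38   →  a_0 = 12
141 = 3·38 + 27   →  a_1 = 3
38 = 1·27 + 11   →  a_2 = 1
27 = 2·11 + 5   →  a_3 = 2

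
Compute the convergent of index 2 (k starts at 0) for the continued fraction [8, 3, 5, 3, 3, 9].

133/16

Using pₖ = aₖpₖ₋₁ + pₖ₋₂, qₖ = aₖqₖ₋₁ + qₖ₋₂ (with p₋₁=1, p₋₂=0, q₋₁=0, q₋₂=1):
  k=0: a=8, p=8, q=1
  k=1: a=3, p=25, q=3
  k=2: a=5, p=133, q=16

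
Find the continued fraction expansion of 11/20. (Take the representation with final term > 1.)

11 = 0*20 + 11
20 = 1*11 + 9
11 = 1*9 + 2
9 = 4*2 + 1
2 = 2*1 + 0  (stop)
So 11/20 = [0; 1, 1, 4, 2].

[0; 1, 1, 4, 2]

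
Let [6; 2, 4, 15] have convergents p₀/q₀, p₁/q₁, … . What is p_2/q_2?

Using pₖ = aₖpₖ₋₁ + pₖ₋₂, qₖ = aₖqₖ₋₁ + qₖ₋₂ (with p₋₁=1, p₋₂=0, q₋₁=0, q₋₂=1):
  k=0: a=6, p=6, q=1
  k=1: a=2, p=13, q=2
  k=2: a=4, p=58, q=9

58/9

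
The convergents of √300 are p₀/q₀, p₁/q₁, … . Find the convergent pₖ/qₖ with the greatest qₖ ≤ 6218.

√300 = [17; 3, 8, 3, 34, …] (period length 4).
Convergents:
  p_0/q_0 = 17/1
  p_1/q_1 = 52/3
  p_2/q_2 = 433/25
  p_3/q_3 = 1351/78
  p_4/q_4 = 46367/2677
  p_5/q_5 = 140452/8109
q_4 = 2677 ≤ 6218 < 8109 = q_5, so the answer is 46367/2677.

46367/2677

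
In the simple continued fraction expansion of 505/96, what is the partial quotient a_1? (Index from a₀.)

3

505 = 5·96 + 25   →  a_0 = 5
96 = 3·25 + 21   →  a_1 = 3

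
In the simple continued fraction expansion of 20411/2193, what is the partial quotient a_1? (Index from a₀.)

20411 = 9·2193 + 674   →  a_0 = 9
2193 = 3·674 + 171   →  a_1 = 3

3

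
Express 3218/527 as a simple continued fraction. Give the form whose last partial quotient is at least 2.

[6; 9, 2, 2, 3, 3]

3218 = 6·527 + 56
527 = 9·56 + 23
56 = 2·23 + 10
23 = 2·10 + 3
10 = 3·3 + 1
3 = 3·1 + 0  (stop)
So 3218/527 = [6; 9, 2, 2, 3, 3].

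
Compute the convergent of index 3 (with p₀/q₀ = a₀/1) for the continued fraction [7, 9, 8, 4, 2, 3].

Using pₖ = aₖpₖ₋₁ + pₖ₋₂, qₖ = aₖqₖ₋₁ + qₖ₋₂ (with p₋₁=1, p₋₂=0, q₋₁=0, q₋₂=1):
  k=0: a=7, p=7, q=1
  k=1: a=9, p=64, q=9
  k=2: a=8, p=519, q=73
  k=3: a=4, p=2140, q=301

2140/301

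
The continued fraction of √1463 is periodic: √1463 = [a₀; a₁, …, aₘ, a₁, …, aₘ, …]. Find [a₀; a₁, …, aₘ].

[38; 4, 76]

a₀ = ⌊√1463⌋ = 38.
With m₀=0, d₀=1 and mₖ₊₁ = dₖaₖ − mₖ, dₖ₊₁ = (n − mₖ₊₁²)/dₖ, aₖ₊₁ = ⌊(a₀+mₖ₊₁)/dₖ₊₁⌋:
  k=1: m=38, d=19, a=4
  k=2: m=38, d=1, a=76
d=1 and a=2a₀=76 at k=2, so the next step gives (m, d) = (38, 19) again — its k=1 value — and the period has length 2.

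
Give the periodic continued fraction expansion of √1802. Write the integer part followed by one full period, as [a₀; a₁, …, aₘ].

[42; 2, 4, 2, 84]

a₀ = ⌊√1802⌋ = 42.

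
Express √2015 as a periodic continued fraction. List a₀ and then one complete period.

[44; 1, 7, 1, 88]

a₀ = ⌊√2015⌋ = 44.
With m₀=0, d₀=1 and mₖ₊₁ = dₖaₖ − mₖ, dₖ₊₁ = (n − mₖ₊₁²)/dₖ, aₖ₊₁ = ⌊(a₀+mₖ₊₁)/dₖ₊₁⌋:
  k=1: m=44, d=79, a=1
  k=2: m=35, d=10, a=7
  k=3: m=35, d=79, a=1
  k=4: m=44, d=1, a=88
d=1 and a=2a₀=88 at k=4, so the next step gives (m, d) = (44, 79) again — its k=1 value — and the period has length 4.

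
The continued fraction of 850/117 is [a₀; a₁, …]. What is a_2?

850 = 7·117 + 31   →  a_0 = 7
117 = 3·31 + 24   →  a_1 = 3
31 = 1·24 + 7   →  a_2 = 1

1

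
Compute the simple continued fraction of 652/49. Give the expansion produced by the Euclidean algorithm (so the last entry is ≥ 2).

652 = 13×49 + 15
49 = 3×15 + 4
15 = 3×4 + 3
4 = 1×3 + 1
3 = 3×1 + 0  (stop)
So 652/49 = [13; 3, 3, 1, 3].

[13; 3, 3, 1, 3]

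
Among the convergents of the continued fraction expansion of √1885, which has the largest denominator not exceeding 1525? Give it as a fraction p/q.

√1885 = [43; 2, 2, 2, 86, …] (period length 4).
Convergents:
  p_0/q_0 = 43/1
  p_1/q_1 = 87/2
  p_2/q_2 = 217/5
  p_3/q_3 = 521/12
  p_4/q_4 = 45023/1037
  p_5/q_5 = 90567/2086
q_4 = 1037 ≤ 1525 < 2086 = q_5, so the answer is 45023/1037.

45023/1037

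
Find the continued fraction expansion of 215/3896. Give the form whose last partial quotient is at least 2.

215 = 0*3896 + 215
3896 = 18*215 + 26
215 = 8*26 + 7
26 = 3*7 + 5
7 = 1*5 + 2
5 = 2*2 + 1
2 = 2*1 + 0  (stop)
So 215/3896 = [0; 18, 8, 3, 1, 2, 2].

[0; 18, 8, 3, 1, 2, 2]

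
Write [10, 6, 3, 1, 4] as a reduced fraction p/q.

1209/119

Fold from the inside: start with 4/1.
  1 + 1/4 = 5/4
  3 + 4/5 = 19/5
  6 + 5/19 = 119/19
  10 + 19/119 = 1209/119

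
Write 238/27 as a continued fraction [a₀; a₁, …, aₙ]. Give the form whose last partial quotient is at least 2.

[8; 1, 4, 2, 2]

238 = 8×27 + 22
27 = 1×22 + 5
22 = 4×5 + 2
5 = 2×2 + 1
2 = 2×1 + 0  (stop)
So 238/27 = [8; 1, 4, 2, 2].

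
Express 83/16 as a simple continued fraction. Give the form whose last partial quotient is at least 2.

83 = 5×16 + 3
16 = 5×3 + 1
3 = 3×1 + 0  (stop)
So 83/16 = [5; 5, 3].

[5; 5, 3]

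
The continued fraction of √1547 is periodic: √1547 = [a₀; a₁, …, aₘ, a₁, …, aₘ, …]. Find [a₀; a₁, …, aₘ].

[39; 3, 78]

a₀ = ⌊√1547⌋ = 39.
With m₀=0, d₀=1 and mₖ₊₁ = dₖaₖ − mₖ, dₖ₊₁ = (n − mₖ₊₁²)/dₖ, aₖ₊₁ = ⌊(a₀+mₖ₊₁)/dₖ₊₁⌋:
  k=1: m=39, d=26, a=3
  k=2: m=39, d=1, a=78
d=1 and a=2a₀=78 at k=2, so the next step gives (m, d) = (39, 26) again — its k=1 value — and the period has length 2.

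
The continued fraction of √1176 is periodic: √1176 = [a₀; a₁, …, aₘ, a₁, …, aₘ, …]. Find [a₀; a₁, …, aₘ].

a₀ = ⌊√1176⌋ = 34.
With m₀=0, d₀=1 and mₖ₊₁ = dₖaₖ − mₖ, dₖ₊₁ = (n − mₖ₊₁²)/dₖ, aₖ₊₁ = ⌊(a₀+mₖ₊₁)/dₖ₊₁⌋:
  k=1: m=34, d=20, a=3
  k=2: m=26, d=25, a=2
  k=3: m=24, d=24, a=2
  k=4: m=24, d=25, a=2
  k=5: m=26, d=20, a=3
  k=6: m=34, d=1, a=68
d=1 and a=2a₀=68 at k=6, so the next step gives (m, d) = (34, 20) again — its k=1 value — and the period has length 6.

[34; 3, 2, 2, 2, 3, 68]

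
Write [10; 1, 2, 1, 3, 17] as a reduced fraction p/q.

Using pₖ = aₖpₖ₋₁ + pₖ₋₂ and qₖ = aₖqₖ₋₁ + qₖ₋₂:
  k=0: a=10, p=10, q=1
  k=1: a=1, p=11, q=1
  k=2: a=2, p=32, q=3
  k=3: a=1, p=43, q=4
  k=4: a=3, p=161, q=15
  k=5: a=17, p=2780, q=259

2780/259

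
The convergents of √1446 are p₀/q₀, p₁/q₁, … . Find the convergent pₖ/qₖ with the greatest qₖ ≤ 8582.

√1446 = [38; 38, 76, …] (period length 2).
Convergents:
  p_0/q_0 = 38/1
  p_1/q_1 = 1445/38
  p_2/q_2 = 109858/2889
  p_3/q_3 = 4176049/109820
q_2 = 2889 ≤ 8582 < 109820 = q_3, so the answer is 109858/2889.

109858/2889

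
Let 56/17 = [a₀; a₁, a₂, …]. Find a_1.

3

56 = 3·17 + 5   →  a_0 = 3
17 = 3·5 + 2   →  a_1 = 3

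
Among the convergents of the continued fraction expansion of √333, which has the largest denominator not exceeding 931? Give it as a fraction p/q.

√333 = [18; 4, 36, …] (period length 2).
Convergents:
  p_0/q_0 = 18/1
  p_1/q_1 = 73/4
  p_2/q_2 = 2646/145
  p_3/q_3 = 10657/584
  p_4/q_4 = 386298/21169
q_3 = 584 ≤ 931 < 21169 = q_4, so the answer is 10657/584.

10657/584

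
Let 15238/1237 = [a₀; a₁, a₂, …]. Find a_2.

7

15238 = 12·1237 + 394   →  a_0 = 12
1237 = 3·394 + 55   →  a_1 = 3
394 = 7·55 + 9   →  a_2 = 7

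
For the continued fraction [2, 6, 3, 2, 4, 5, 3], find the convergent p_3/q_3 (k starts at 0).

Using pₖ = aₖpₖ₋₁ + pₖ₋₂, qₖ = aₖqₖ₋₁ + qₖ₋₂ (with p₋₁=1, p₋₂=0, q₋₁=0, q₋₂=1):
  k=0: a=2, p=2, q=1
  k=1: a=6, p=13, q=6
  k=2: a=3, p=41, q=19
  k=3: a=2, p=95, q=44

95/44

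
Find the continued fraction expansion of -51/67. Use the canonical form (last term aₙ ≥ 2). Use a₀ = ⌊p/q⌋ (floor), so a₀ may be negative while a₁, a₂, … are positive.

-51 = -1*67 + 16
67 = 4*16 + 3
16 = 5*3 + 1
3 = 3*1 + 0  (stop)
So -51/67 = [-1; 4, 5, 3].

[-1; 4, 5, 3]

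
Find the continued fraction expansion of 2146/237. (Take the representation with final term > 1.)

[9; 18, 4, 3]

2146 = 9·237 + 13
237 = 18·13 + 3
13 = 4·3 + 1
3 = 3·1 + 0  (stop)
So 2146/237 = [9; 18, 4, 3].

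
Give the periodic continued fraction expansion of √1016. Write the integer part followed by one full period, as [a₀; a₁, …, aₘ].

[31; 1, 6, 1, 62]

a₀ = ⌊√1016⌋ = 31.
With m₀=0, d₀=1 and mₖ₊₁ = dₖaₖ − mₖ, dₖ₊₁ = (n − mₖ₊₁²)/dₖ, aₖ₊₁ = ⌊(a₀+mₖ₊₁)/dₖ₊₁⌋:
  k=1: m=31, d=55, a=1
  k=2: m=24, d=8, a=6
  k=3: m=24, d=55, a=1
  k=4: m=31, d=1, a=62
d=1 and a=2a₀=62 at k=4, so the next step gives (m, d) = (31, 55) again — its k=1 value — and the period has length 4.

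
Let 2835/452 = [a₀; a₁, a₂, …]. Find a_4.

13

2835 = 6·452 + 123   →  a_0 = 6
452 = 3·123 + 83   →  a_1 = 3
123 = 1·83 + 40   →  a_2 = 1
83 = 2·40 + 3   →  a_3 = 2
40 = 13·3 + 1   →  a_4 = 13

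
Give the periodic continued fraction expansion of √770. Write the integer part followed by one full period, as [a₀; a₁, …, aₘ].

[27; 1, 2, 1, 54]

a₀ = ⌊√770⌋ = 27.
With m₀=0, d₀=1 and mₖ₊₁ = dₖaₖ − mₖ, dₖ₊₁ = (n − mₖ₊₁²)/dₖ, aₖ₊₁ = ⌊(a₀+mₖ₊₁)/dₖ₊₁⌋:
  k=1: m=27, d=41, a=1
  k=2: m=14, d=14, a=2
  k=3: m=14, d=41, a=1
  k=4: m=27, d=1, a=54
d=1 and a=2a₀=54 at k=4, so the next step gives (m, d) = (27, 41) again — its k=1 value — and the period has length 4.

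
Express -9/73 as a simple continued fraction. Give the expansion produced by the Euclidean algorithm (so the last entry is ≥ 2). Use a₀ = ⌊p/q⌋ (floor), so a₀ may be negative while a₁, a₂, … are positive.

-9 = -1×73 + 64
73 = 1×64 + 9
64 = 7×9 + 1
9 = 9×1 + 0  (stop)
So -9/73 = [-1; 1, 7, 9].

[-1; 1, 7, 9]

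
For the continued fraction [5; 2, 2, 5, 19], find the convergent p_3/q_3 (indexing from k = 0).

Using pₖ = aₖpₖ₋₁ + pₖ₋₂, qₖ = aₖqₖ₋₁ + qₖ₋₂ (with p₋₁=1, p₋₂=0, q₋₁=0, q₋₂=1):
  k=0: a=5, p=5, q=1
  k=1: a=2, p=11, q=2
  k=2: a=2, p=27, q=5
  k=3: a=5, p=146, q=27

146/27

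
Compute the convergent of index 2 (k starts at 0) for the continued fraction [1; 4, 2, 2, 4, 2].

Using pₖ = aₖpₖ₋₁ + pₖ₋₂, qₖ = aₖqₖ₋₁ + qₖ₋₂ (with p₋₁=1, p₋₂=0, q₋₁=0, q₋₂=1):
  k=0: a=1, p=1, q=1
  k=1: a=4, p=5, q=4
  k=2: a=2, p=11, q=9

11/9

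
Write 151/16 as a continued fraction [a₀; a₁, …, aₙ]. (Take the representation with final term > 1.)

151 = 9·16 + 7
16 = 2·7 + 2
7 = 3·2 + 1
2 = 2·1 + 0  (stop)
So 151/16 = [9; 2, 3, 2].

[9; 2, 3, 2]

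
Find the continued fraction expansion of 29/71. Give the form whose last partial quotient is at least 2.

29 = 0×71 + 29
71 = 2×29 + 13
29 = 2×13 + 3
13 = 4×3 + 1
3 = 3×1 + 0  (stop)
So 29/71 = [0; 2, 2, 4, 3].

[0; 2, 2, 4, 3]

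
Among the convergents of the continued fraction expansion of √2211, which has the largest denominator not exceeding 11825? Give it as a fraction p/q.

207787/4419

√2211 = [47; 47, 94, …] (period length 2).
Convergents:
  p_0/q_0 = 47/1
  p_1/q_1 = 2210/47
  p_2/q_2 = 207787/4419
  p_3/q_3 = 9768199/207740
q_2 = 4419 ≤ 11825 < 207740 = q_3, so the answer is 207787/4419.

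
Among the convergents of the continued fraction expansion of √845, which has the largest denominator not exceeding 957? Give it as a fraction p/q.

12238/421

√845 = [29; 14, 1, 1, 14, 58, …] (period length 5).
Convergents:
  p_0/q_0 = 29/1
  p_1/q_1 = 407/14
  p_2/q_2 = 436/15
  p_3/q_3 = 843/29
  p_4/q_4 = 12238/421
  p_5/q_5 = 710647/24447
q_4 = 421 ≤ 957 < 24447 = q_5, so the answer is 12238/421.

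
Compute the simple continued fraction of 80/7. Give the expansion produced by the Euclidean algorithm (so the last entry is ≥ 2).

[11; 2, 3]

80 = 11×7 + 3
7 = 2×3 + 1
3 = 3×1 + 0  (stop)
So 80/7 = [11; 2, 3].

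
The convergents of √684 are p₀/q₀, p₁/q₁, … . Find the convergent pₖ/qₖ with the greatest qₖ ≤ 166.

4263/163

√684 = [26; 6, 1, 1, 12, 1, 1, 6, 52, …] (period length 8).
Convergents:
  p_0/q_0 = 26/1
  p_1/q_1 = 157/6
  p_2/q_2 = 183/7
  p_3/q_3 = 340/13
  p_4/q_4 = 4263/163
  p_5/q_5 = 4603/176
q_4 = 163 ≤ 166 < 176 = q_5, so the answer is 4263/163.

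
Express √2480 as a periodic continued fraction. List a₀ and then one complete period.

a₀ = ⌊√2480⌋ = 49.
With m₀=0, d₀=1 and mₖ₊₁ = dₖaₖ − mₖ, dₖ₊₁ = (n − mₖ₊₁²)/dₖ, aₖ₊₁ = ⌊(a₀+mₖ₊₁)/dₖ₊₁⌋:
  k=1: m=49, d=79, a=1
  k=2: m=30, d=20, a=3
  k=3: m=30, d=79, a=1
  k=4: m=49, d=1, a=98
d=1 and a=2a₀=98 at k=4, so the next step gives (m, d) = (49, 79) again — its k=1 value — and the period has length 4.

[49; 1, 3, 1, 98]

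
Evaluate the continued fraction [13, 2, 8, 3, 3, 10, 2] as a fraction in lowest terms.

Using pₖ = aₖpₖ₋₁ + pₖ₋₂ and qₖ = aₖqₖ₋₁ + qₖ₋₂:
  k=0: a=13, p=13, q=1
  k=1: a=2, p=27, q=2
  k=2: a=8, p=229, q=17
  k=3: a=3, p=714, q=53
  k=4: a=3, p=2371, q=176
  k=5: a=10, p=24424, q=1813
  k=6: a=2, p=51219, q=3802

51219/3802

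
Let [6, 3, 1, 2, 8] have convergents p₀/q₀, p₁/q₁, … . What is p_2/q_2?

Using pₖ = aₖpₖ₋₁ + pₖ₋₂, qₖ = aₖqₖ₋₁ + qₖ₋₂ (with p₋₁=1, p₋₂=0, q₋₁=0, q₋₂=1):
  k=0: a=6, p=6, q=1
  k=1: a=3, p=19, q=3
  k=2: a=1, p=25, q=4

25/4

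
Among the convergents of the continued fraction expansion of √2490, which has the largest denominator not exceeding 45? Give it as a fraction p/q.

499/10

√2490 = [49; 1, 8, 1, 98, …] (period length 4).
Convergents:
  p_0/q_0 = 49/1
  p_1/q_1 = 50/1
  p_2/q_2 = 449/9
  p_3/q_3 = 499/10
  p_4/q_4 = 49351/989
q_3 = 10 ≤ 45 < 989 = q_4, so the answer is 499/10.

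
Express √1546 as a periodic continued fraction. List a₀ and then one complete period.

a₀ = ⌊√1546⌋ = 39.

[39; 3, 7, 1, 1, 7, 3, 78]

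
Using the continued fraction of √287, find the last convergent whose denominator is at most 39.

√287 = [16; 1, 15, 1, 32, …] (period length 4).
Convergents:
  p_0/q_0 = 16/1
  p_1/q_1 = 17/1
  p_2/q_2 = 271/16
  p_3/q_3 = 288/17
  p_4/q_4 = 9487/560
q_3 = 17 ≤ 39 < 560 = q_4, so the answer is 288/17.

288/17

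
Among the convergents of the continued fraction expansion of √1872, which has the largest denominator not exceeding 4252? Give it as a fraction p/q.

√1872 = [43; 3, 1, 3, 86, …] (period length 4).
Convergents:
  p_0/q_0 = 43/1
  p_1/q_1 = 130/3
  p_2/q_2 = 173/4
  p_3/q_3 = 649/15
  p_4/q_4 = 55987/1294
  p_5/q_5 = 168610/3897
  p_6/q_6 = 224597/5191
q_5 = 3897 ≤ 4252 < 5191 = q_6, so the answer is 168610/3897.

168610/3897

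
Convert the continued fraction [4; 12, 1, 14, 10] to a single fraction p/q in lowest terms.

Using pₖ = aₖpₖ₋₁ + pₖ₋₂ and qₖ = aₖqₖ₋₁ + qₖ₋₂:
  k=0: a=4, p=4, q=1
  k=1: a=12, p=49, q=12
  k=2: a=1, p=53, q=13
  k=3: a=14, p=791, q=194
  k=4: a=10, p=7963, q=1953

7963/1953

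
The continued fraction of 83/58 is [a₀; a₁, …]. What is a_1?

83 = 1·58 + 25   →  a_0 = 1
58 = 2·25 + 8   →  a_1 = 2

2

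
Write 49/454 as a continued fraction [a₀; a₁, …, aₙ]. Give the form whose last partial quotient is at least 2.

[0; 9, 3, 1, 3, 3]

49 = 0×454 + 49
454 = 9×49 + 13
49 = 3×13 + 10
13 = 1×10 + 3
10 = 3×3 + 1
3 = 3×1 + 0  (stop)
So 49/454 = [0; 9, 3, 1, 3, 3].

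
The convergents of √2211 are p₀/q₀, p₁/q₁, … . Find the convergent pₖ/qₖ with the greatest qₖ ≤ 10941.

207787/4419

√2211 = [47; 47, 94, …] (period length 2).
Convergents:
  p_0/q_0 = 47/1
  p_1/q_1 = 2210/47
  p_2/q_2 = 207787/4419
  p_3/q_3 = 9768199/207740
q_2 = 4419 ≤ 10941 < 207740 = q_3, so the answer is 207787/4419.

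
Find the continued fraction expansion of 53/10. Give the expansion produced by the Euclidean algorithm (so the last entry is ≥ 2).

[5; 3, 3]

53 = 5×10 + 3
10 = 3×3 + 1
3 = 3×1 + 0  (stop)
So 53/10 = [5; 3, 3].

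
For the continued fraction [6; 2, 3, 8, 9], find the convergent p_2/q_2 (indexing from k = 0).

45/7

Using pₖ = aₖpₖ₋₁ + pₖ₋₂, qₖ = aₖqₖ₋₁ + qₖ₋₂ (with p₋₁=1, p₋₂=0, q₋₁=0, q₋₂=1):
  k=0: a=6, p=6, q=1
  k=1: a=2, p=13, q=2
  k=2: a=3, p=45, q=7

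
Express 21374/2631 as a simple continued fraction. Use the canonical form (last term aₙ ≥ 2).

[8; 8, 14, 5, 1, 3]

21374 = 8*2631 + 326
2631 = 8*326 + 23
326 = 14*23 + 4
23 = 5*4 + 3
4 = 1*3 + 1
3 = 3*1 + 0  (stop)
So 21374/2631 = [8; 8, 14, 5, 1, 3].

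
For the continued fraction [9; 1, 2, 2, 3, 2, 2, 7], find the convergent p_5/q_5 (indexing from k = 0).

534/55

Using pₖ = aₖpₖ₋₁ + pₖ₋₂, qₖ = aₖqₖ₋₁ + qₖ₋₂ (with p₋₁=1, p₋₂=0, q₋₁=0, q₋₂=1):
  k=0: a=9, p=9, q=1
  k=1: a=1, p=10, q=1
  k=2: a=2, p=29, q=3
  k=3: a=2, p=68, q=7
  k=4: a=3, p=233, q=24
  k=5: a=2, p=534, q=55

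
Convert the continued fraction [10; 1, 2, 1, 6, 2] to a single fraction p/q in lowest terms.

Fold from the inside: start with 2/1.
  6 + 1/2 = 13/2
  1 + 2/13 = 15/13
  2 + 13/15 = 43/15
  1 + 15/43 = 58/43
  10 + 43/58 = 623/58

623/58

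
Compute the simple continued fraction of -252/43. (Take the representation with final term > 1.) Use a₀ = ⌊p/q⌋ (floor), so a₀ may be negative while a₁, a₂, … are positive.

[-6; 7, 6]

-252 = -6*43 + 6
43 = 7*6 + 1
6 = 6*1 + 0  (stop)
So -252/43 = [-6; 7, 6].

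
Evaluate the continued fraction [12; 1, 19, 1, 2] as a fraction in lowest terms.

Using pₖ = aₖpₖ₋₁ + pₖ₋₂ and qₖ = aₖqₖ₋₁ + qₖ₋₂:
  k=0: a=12, p=12, q=1
  k=1: a=1, p=13, q=1
  k=2: a=19, p=259, q=20
  k=3: a=1, p=272, q=21
  k=4: a=2, p=803, q=62

803/62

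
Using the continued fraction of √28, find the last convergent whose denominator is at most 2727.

√28 = [5; 3, 2, 3, 10, …] (period length 4).
Convergents:
  p_0/q_0 = 5/1
  p_1/q_1 = 16/3
  p_2/q_2 = 37/7
  p_3/q_3 = 127/24
  p_4/q_4 = 1307/247
  p_5/q_5 = 4048/765
  p_6/q_6 = 9403/1777
  p_7/q_7 = 32257/6096
q_6 = 1777 ≤ 2727 < 6096 = q_7, so the answer is 9403/1777.

9403/1777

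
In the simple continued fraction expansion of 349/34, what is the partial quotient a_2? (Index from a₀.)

1

349 = 10·34 + 9   →  a_0 = 10
34 = 3·9 + 7   →  a_1 = 3
9 = 1·7 + 2   →  a_2 = 1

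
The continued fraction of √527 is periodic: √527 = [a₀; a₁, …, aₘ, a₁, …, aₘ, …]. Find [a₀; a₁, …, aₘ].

[22; 1, 21, 1, 44]

a₀ = ⌊√527⌋ = 22.
With m₀=0, d₀=1 and mₖ₊₁ = dₖaₖ − mₖ, dₖ₊₁ = (n − mₖ₊₁²)/dₖ, aₖ₊₁ = ⌊(a₀+mₖ₊₁)/dₖ₊₁⌋:
  k=1: m=22, d=43, a=1
  k=2: m=21, d=2, a=21
  k=3: m=21, d=43, a=1
  k=4: m=22, d=1, a=44
d=1 and a=2a₀=44 at k=4, so the next step gives (m, d) = (22, 43) again — its k=1 value — and the period has length 4.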